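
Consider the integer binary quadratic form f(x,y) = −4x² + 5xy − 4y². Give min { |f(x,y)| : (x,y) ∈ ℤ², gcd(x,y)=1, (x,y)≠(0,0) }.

translate: b→3 (≡-5 mod 8), so (4,-5,4)→(4,3,3)
flip: (4,3,3)→(3,-3,4)
translate: b→3 (≡-3 mod 6), so (3,-3,4)→(3,3,4)
reduced (well bottom): (3,3,4) with a≤c, −a<b≤a
well minimum |f| = |-3| = 3 (negative-definite)

3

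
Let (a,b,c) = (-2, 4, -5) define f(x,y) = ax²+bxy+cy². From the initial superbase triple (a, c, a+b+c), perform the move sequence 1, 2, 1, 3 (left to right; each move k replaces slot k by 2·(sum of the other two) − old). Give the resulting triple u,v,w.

start (-2,-5,-3) = (f(1,0),f(0,1),f(1,1))
replace slot 1: 2·((-5)+(-3)) − (-2) = -14 → (-14,-5,-3)
replace slot 2: 2·((-14)+(-3)) − (-5) = -29 → (-14,-29,-3)
replace slot 1: 2·((-29)+(-3)) − (-14) = -50 → (-50,-29,-3)
replace slot 3: 2·((-50)+(-29)) − (-3) = -155 → (-50,-29,-155)

-50,-29,-155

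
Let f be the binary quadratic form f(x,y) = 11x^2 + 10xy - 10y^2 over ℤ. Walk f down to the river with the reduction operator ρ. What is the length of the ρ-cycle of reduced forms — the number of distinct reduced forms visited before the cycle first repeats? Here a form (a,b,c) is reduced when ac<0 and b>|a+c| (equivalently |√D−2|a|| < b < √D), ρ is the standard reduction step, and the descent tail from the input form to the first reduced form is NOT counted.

D = 540, ⌊√D⌋ = 23
river: ρ → (-10,10,11)
river: ρ → (11,12,-9)
river: ρ → (-9,6,14)
river: ρ → (14,22,-1)
river: ρ → (-1,22,14)
river: ρ → (14,6,-9)
river: ρ → (-9,12,11)
river: ρ → (11,10,-10)
ρ-cycle length = 8 (tail of 0 descent steps not counted)

8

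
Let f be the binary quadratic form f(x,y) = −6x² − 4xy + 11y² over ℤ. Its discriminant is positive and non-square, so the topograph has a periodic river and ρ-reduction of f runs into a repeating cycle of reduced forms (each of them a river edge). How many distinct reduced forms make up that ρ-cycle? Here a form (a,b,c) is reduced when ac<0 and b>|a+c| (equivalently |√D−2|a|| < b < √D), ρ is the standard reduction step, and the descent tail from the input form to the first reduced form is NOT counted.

D = 280, ⌊√D⌋ = 16
descent: ρ → (11,4,-6)
descent: ρ → (-6,8,9)  [lands on river]
river: ρ → (9,10,-5)
river: ρ → (-5,10,9)
river: ρ → (9,8,-6)
river: ρ → (-6,16,1)
river: ρ → (1,16,-6)
ρ-cycle length = 6 (tail of 2 descent steps not counted)

6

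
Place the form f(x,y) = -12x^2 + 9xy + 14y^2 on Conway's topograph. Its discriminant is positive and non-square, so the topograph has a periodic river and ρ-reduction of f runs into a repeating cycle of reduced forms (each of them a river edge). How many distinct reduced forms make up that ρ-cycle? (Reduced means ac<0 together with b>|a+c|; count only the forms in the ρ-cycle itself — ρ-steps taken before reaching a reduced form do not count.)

D = 753, ⌊√D⌋ = 27
river: ρ → (14,19,-7)
river: ρ → (-7,23,8)
river: ρ → (8,25,-4)
river: ρ → (-4,23,14)
river: ρ → (14,5,-13)
river: ρ → (-13,21,6)
river: ρ → (6,27,-1)
river: ρ → (-1,27,6)
river: ρ → (6,21,-13)
river: ρ → (-13,5,14)
river: ρ → (14,23,-4)
river: ρ → (-4,25,8)
river: ρ → (8,23,-7)
river: ρ → (-7,19,14)
river: ρ → (14,9,-12)
river: ρ → (-12,15,11)
river: ρ → (11,7,-16)
river: ρ → (-16,25,2)
river: ρ → (2,27,-3)
river: ρ → (-3,27,2)
river: ρ → (2,25,-16)
river: ρ → (-16,7,11)
river: ρ → (11,15,-12)
river: ρ → (-12,9,14)
ρ-cycle length = 24 (tail of 0 descent steps not counted)

24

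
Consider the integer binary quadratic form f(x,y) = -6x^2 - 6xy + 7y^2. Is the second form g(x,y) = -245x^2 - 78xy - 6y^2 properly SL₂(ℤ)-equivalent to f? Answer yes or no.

D₁ = 204, D₂ = 204
river cycle of f (length 6): (7, 6, -6), (-6, 6, 7), (7, 8, -5), (-5, 12, 3), (3, 12, -5), (-5, 8, 7)
river cycle of g (length 6): (-6, 6, 7), (7, 8, -5), (-5, 12, 3), (3, 12, -5), (-5, 8, 7), (7, 6, -6)
cycles coincide ⇒ equivalent

yes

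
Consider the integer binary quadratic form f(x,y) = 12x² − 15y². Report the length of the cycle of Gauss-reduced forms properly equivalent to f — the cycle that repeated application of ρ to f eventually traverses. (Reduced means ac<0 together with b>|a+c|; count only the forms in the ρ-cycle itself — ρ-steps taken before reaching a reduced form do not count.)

D = 720, ⌊√D⌋ = 26
descent: ρ → (-15,0,12)
descent: ρ → (12,24,-3)  [lands on river]
river: ρ → (-3,24,12)
ρ-cycle length = 2 (tail of 2 descent steps not counted)

2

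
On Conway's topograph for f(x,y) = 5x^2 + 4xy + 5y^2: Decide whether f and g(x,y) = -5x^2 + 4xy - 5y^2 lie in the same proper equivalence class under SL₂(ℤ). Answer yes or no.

D₁ = -84, D₂ = -84
f: reduced (well bottom): (5,4,5) with a≤c, −a<b≤a
g is negative-definite; reduce −g:
−g: flip: (5,-4,5)→(5,4,5)
−g: reduced (well bottom): (5,4,5) with a≤c, −a<b≤a
flip sign back: reduced form of g is (-5,-4,-5)
reduced forms (5, 4, 5) vs (-5, -4, -5) ⇒ inequivalent

no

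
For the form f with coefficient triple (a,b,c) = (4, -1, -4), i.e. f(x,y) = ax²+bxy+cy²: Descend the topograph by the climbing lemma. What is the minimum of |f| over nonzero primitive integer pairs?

descent: ρ → (-4,1,4)  [lands on river]
river: ρ → (4,7,-1)
river: ρ → (-1,7,4)
river: ρ → (4,1,-4)
river: ρ → (-4,7,1)
river: ρ → (1,7,-4)
closes: descent 1, river 6
min |a| on river = 1

1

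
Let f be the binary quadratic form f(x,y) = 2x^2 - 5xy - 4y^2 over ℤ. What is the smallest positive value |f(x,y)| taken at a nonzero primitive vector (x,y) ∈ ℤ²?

descent: ρ → (-4,5,2)  [lands on river]
river: ρ → (2,7,-1)
river: ρ → (-1,7,2)
river: ρ → (2,5,-4)
river: ρ → (-4,3,3)
river: ρ → (3,3,-4)
closes: descent 1, river 6
min |a| on river = 1

1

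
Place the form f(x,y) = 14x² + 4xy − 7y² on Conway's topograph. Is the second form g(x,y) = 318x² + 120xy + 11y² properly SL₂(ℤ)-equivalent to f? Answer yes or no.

D₁ = 408, D₂ = 408
river cycle of f (length 6): (-7, 10, 11), (11, 12, -6), (-6, 12, 11), (11, 10, -7), (-7, 18, 3), (3, 18, -7)
river cycle of g (length 6): (11, 12, -6), (-6, 12, 11), (11, 10, -7), (-7, 18, 3), (3, 18, -7), (-7, 10, 11)
cycles coincide ⇒ equivalent

yes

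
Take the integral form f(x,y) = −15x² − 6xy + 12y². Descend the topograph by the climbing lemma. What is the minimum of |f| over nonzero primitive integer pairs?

descent: ρ → (12,6,-15)  [lands on river]
river: ρ → (-15,24,3)
river: ρ → (3,24,-15)
river: ρ → (-15,6,12)
river: ρ → (12,18,-9)
river: ρ → (-9,18,12)
closes: descent 1, river 6
min |a| on river = 3

3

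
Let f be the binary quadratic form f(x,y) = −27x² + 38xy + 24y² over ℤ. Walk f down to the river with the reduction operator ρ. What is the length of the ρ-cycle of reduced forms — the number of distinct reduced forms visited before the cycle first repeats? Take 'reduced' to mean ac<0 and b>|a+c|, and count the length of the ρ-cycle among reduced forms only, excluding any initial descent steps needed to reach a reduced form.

D = 4036, ⌊√D⌋ = 63
river: ρ → (24,58,-7)
river: ρ → (-7,54,40)
river: ρ → (40,26,-21)
river: ρ → (-21,58,8)
river: ρ → (8,54,-35)
river: ρ → (-35,16,27)
river: ρ → (27,38,-24)
river: ρ → (-24,58,7)
river: ρ → (7,54,-40)
river: ρ → (-40,26,21)
river: ρ → (21,58,-8)
river: ρ → (-8,54,35)
river: ρ → (35,16,-27)
river: ρ → (-27,38,24)
ρ-cycle length = 14 (tail of 0 descent steps not counted)

14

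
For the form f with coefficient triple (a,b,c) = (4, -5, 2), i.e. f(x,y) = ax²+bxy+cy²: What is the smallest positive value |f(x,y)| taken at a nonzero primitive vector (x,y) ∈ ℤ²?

translate: b→3 (≡-5 mod 8), so (4,-5,2)→(4,3,1)
flip: (4,3,1)→(1,-3,4)
translate: b→1 (≡-3 mod 2), so (1,-3,4)→(1,1,2)
reduced (well bottom): (1,1,2) with a≤c, −a<b≤a
well minimum = a = 1

1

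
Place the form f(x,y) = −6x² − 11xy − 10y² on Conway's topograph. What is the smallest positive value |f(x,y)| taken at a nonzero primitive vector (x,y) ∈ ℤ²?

translate: b→-1 (≡11 mod 12), so (6,11,10)→(6,-1,5)
flip: (6,-1,5)→(5,1,6)
reduced (well bottom): (5,1,6) with a≤c, −a<b≤a
well minimum |f| = |-5| = 5 (negative-definite)

5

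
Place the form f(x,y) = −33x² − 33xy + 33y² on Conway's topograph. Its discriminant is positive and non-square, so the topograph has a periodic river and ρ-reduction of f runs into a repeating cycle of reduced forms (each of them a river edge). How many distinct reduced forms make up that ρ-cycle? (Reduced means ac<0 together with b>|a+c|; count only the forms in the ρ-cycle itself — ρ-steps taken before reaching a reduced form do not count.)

D = 5445, ⌊√D⌋ = 73
descent: ρ → (33,33,-33)  [lands on river]
river: ρ → (-33,33,33)
ρ-cycle length = 2 (tail of 1 descent step not counted)

2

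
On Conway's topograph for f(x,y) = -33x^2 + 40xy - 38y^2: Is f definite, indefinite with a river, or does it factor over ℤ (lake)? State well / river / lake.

D = b²−4ac = 40² − 4·(-33)·(-38) = -3416
D < 0 ⇒ definite ⇒ every region one sign ⇒ single well

well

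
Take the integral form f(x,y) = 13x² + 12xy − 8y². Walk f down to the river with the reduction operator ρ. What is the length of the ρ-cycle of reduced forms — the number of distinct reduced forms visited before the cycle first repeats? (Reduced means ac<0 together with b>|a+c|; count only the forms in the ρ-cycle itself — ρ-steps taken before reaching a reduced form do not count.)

D = 560, ⌊√D⌋ = 23
river: ρ → (-8,20,5)
river: ρ → (5,20,-8)
river: ρ → (-8,12,13)
river: ρ → (13,14,-7)
river: ρ → (-7,14,13)
river: ρ → (13,12,-8)
ρ-cycle length = 6 (tail of 0 descent steps not counted)

6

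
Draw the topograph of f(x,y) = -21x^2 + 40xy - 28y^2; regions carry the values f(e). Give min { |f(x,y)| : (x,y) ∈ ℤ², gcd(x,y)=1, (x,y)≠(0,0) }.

translate: b→2 (≡-40 mod 42), so (21,-40,28)→(21,2,9)
flip: (21,2,9)→(9,-2,21)
reduced (well bottom): (9,-2,21) with a≤c, −a<b≤a
well minimum |f| = |-9| = 9 (negative-definite)

9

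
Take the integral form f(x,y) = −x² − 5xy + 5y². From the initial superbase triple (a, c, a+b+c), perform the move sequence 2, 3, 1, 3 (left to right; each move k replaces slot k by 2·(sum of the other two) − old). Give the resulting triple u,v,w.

start (-1,5,-1) = (f(1,0),f(0,1),f(1,1))
replace slot 2: 2·((-1)+(-1)) − 5 = -9 → (-1,-9,-1)
replace slot 3: 2·((-1)+(-9)) − (-1) = -19 → (-1,-9,-19)
replace slot 1: 2·((-9)+(-19)) − (-1) = -55 → (-55,-9,-19)
replace slot 3: 2·((-55)+(-9)) − (-19) = -109 → (-55,-9,-109)

-55,-9,-109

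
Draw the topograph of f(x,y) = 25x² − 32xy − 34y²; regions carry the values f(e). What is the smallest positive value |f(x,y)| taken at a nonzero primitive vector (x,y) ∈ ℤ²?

descent: ρ → (-34,32,25)  [lands on river]
river: ρ → (25,18,-41)
river: ρ → (-41,64,2)
river: ρ → (2,64,-41)
river: ρ → (-41,18,25)
river: ρ → (25,32,-34)
river: ρ → (-34,36,23)
river: ρ → (23,56,-14)
river: ρ → (-14,56,23)
river: ρ → (23,36,-34)
closes: descent 1, river 10
min |a| on river = 2

2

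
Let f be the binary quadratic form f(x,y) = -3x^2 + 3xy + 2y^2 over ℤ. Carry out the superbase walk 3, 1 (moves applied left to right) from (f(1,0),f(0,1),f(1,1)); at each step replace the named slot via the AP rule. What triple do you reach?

start (-3,2,2) = (f(1,0),f(0,1),f(1,1))
replace slot 3: 2·((-3)+2) − 2 = -4 → (-3,2,-4)
replace slot 1: 2·(2+(-4)) − (-3) = -1 → (-1,2,-4)

-1,2,-4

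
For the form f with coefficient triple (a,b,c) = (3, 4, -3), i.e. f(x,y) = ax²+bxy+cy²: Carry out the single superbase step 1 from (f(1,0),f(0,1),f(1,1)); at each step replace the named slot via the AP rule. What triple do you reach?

start (3,-3,4) = (f(1,0),f(0,1),f(1,1))
replace slot 1: 2·((-3)+4) − 3 = -1 → (-1,-3,4)

-1,-3,4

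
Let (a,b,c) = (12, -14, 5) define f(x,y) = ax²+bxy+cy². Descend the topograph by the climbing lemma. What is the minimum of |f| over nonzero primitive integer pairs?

translate: b→10 (≡-14 mod 24), so (12,-14,5)→(12,10,3)
flip: (12,10,3)→(3,-10,12)
translate: b→2 (≡-10 mod 6), so (3,-10,12)→(3,2,4)
reduced (well bottom): (3,2,4) with a≤c, −a<b≤a
well minimum = a = 3

3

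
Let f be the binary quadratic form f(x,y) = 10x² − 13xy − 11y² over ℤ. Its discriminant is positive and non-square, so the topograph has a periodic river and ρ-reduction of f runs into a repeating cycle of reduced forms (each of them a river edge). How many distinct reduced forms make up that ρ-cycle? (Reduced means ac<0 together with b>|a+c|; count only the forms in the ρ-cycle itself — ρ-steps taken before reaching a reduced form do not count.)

D = 609, ⌊√D⌋ = 24
descent: ρ → (-11,13,10)  [lands on river]
river: ρ → (10,7,-14)
river: ρ → (-14,21,3)
river: ρ → (3,21,-14)
river: ρ → (-14,7,10)
river: ρ → (10,13,-11)
river: ρ → (-11,9,12)
river: ρ → (12,15,-8)
river: ρ → (-8,17,10)
river: ρ → (10,23,-2)
river: ρ → (-2,21,21)
river: ρ → (21,21,-2)
river: ρ → (-2,23,10)
river: ρ → (10,17,-8)
river: ρ → (-8,15,12)
river: ρ → (12,9,-11)
ρ-cycle length = 16 (tail of 1 descent step not counted)

16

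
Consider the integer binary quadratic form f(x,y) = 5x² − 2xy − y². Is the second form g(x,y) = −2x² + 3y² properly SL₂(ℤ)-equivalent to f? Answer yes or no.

D₁ = 24, D₂ = 24
river cycle of f (length 2): (-1, 4, 2), (2, 4, -1)
river cycle of g (length 2): (-2, 4, 1), (1, 4, -2)
cycles differ ⇒ inequivalent

no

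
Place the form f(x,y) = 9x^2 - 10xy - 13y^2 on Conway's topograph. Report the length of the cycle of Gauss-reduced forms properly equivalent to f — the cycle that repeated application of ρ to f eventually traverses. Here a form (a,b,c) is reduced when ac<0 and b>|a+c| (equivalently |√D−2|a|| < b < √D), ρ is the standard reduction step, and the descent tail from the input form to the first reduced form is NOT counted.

D = 568, ⌊√D⌋ = 23
descent: ρ → (-13,10,9)  [lands on river]
river: ρ → (9,8,-14)
river: ρ → (-14,20,3)
river: ρ → (3,22,-7)
river: ρ → (-7,20,6)
river: ρ → (6,16,-13)
ρ-cycle length = 6 (tail of 1 descent step not counted)

6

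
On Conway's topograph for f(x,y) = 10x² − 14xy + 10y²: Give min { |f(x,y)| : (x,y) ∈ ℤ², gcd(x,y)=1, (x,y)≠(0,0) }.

translate: b→6 (≡-14 mod 20), so (10,-14,10)→(10,6,6)
flip: (10,6,6)→(6,-6,10)
translate: b→6 (≡-6 mod 12), so (6,-6,10)→(6,6,10)
reduced (well bottom): (6,6,10) with a≤c, −a<b≤a
well minimum = a = 6

6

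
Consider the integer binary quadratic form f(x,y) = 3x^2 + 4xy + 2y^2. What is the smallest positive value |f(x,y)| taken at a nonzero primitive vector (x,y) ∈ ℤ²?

translate: b→-2 (≡4 mod 6), so (3,4,2)→(3,-2,1)
flip: (3,-2,1)→(1,2,3)
translate: b→0 (≡2 mod 2), so (1,2,3)→(1,0,2)
reduced (well bottom): (1,0,2) with a≤c, −a<b≤a
well minimum = a = 1

1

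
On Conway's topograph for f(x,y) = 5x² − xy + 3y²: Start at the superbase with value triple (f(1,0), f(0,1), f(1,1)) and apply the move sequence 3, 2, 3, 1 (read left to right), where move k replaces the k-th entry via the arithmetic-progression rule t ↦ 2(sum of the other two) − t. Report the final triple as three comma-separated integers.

start (5,3,7) = (f(1,0),f(0,1),f(1,1))
replace slot 3: 2·(5+3) − 7 = 9 → (5,3,9)
replace slot 2: 2·(5+9) − 3 = 25 → (5,25,9)
replace slot 3: 2·(5+25) − 9 = 51 → (5,25,51)
replace slot 1: 2·(25+51) − 5 = 147 → (147,25,51)

147,25,51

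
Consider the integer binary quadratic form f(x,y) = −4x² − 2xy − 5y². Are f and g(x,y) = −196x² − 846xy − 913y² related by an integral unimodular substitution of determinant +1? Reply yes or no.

D₁ = -76, D₂ = -76
f is negative-definite; reduce −f:
−f: reduced (well bottom): (4,2,5) with a≤c, −a<b≤a
flip sign back: reduced form of f is (-4,-2,-5)
g is negative-definite; reduce −g:
−g: translate: b→62 (≡846 mod 392), so (196,846,913)→(196,62,5)
−g: flip: (196,62,5)→(5,-62,196)
−g: translate: b→-2 (≡-62 mod 10), so (5,-62,196)→(5,-2,4)
−g: flip: (5,-2,4)→(4,2,5)
−g: reduced (well bottom): (4,2,5) with a≤c, −a<b≤a
flip sign back: reduced form of g is (-4,-2,-5)
reduced forms (-4, -2, -5) vs (-4, -2, -5) ⇒ equivalent

yes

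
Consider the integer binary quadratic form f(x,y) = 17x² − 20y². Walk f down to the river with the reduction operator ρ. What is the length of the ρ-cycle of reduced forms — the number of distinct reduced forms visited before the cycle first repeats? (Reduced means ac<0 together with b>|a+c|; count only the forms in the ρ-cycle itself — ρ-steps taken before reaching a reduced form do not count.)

D = 1360, ⌊√D⌋ = 36
descent: ρ → (-20,0,17)
descent: ρ → (17,34,-3)  [lands on river]
river: ρ → (-3,32,28)
river: ρ → (28,24,-7)
river: ρ → (-7,32,12)
river: ρ → (12,16,-23)
river: ρ → (-23,30,5)
river: ρ → (5,30,-23)
river: ρ → (-23,16,12)
river: ρ → (12,32,-7)
river: ρ → (-7,24,28)
river: ρ → (28,32,-3)
river: ρ → (-3,34,17)
ρ-cycle length = 12 (tail of 2 descent steps not counted)

12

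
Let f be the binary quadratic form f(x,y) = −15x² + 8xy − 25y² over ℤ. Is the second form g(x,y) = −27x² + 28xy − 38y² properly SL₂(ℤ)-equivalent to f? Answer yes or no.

D₁ = -1436, D₂ = -3320
discriminants differ ⇒ not SL₂(ℤ)-equivalent

no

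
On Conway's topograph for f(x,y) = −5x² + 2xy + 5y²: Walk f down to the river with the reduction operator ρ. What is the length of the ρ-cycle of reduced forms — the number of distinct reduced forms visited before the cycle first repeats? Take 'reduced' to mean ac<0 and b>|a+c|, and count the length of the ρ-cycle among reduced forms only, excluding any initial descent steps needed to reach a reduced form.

D = 104, ⌊√D⌋ = 10
river: ρ → (5,8,-2)
river: ρ → (-2,8,5)
river: ρ → (5,2,-5)
river: ρ → (-5,8,2)
river: ρ → (2,8,-5)
river: ρ → (-5,2,5)
ρ-cycle length = 6 (tail of 0 descent steps not counted)

6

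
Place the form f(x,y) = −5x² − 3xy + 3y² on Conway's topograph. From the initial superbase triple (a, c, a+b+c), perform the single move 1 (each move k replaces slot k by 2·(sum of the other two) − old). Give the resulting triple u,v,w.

start (-5,3,-5) = (f(1,0),f(0,1),f(1,1))
replace slot 1: 2·(3+(-5)) − (-5) = 1 → (1,3,-5)

1,3,-5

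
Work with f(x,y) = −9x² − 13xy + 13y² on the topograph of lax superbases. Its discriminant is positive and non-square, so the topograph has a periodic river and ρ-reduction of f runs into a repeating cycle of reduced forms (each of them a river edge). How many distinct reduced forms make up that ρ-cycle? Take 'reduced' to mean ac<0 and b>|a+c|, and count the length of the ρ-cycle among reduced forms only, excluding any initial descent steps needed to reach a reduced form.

D = 637, ⌊√D⌋ = 25
descent: ρ → (13,13,-9)  [lands on river]
river: ρ → (-9,23,3)
river: ρ → (3,25,-1)
river: ρ → (-1,25,3)
river: ρ → (3,23,-9)
river: ρ → (-9,13,13)
ρ-cycle length = 6 (tail of 1 descent step not counted)

6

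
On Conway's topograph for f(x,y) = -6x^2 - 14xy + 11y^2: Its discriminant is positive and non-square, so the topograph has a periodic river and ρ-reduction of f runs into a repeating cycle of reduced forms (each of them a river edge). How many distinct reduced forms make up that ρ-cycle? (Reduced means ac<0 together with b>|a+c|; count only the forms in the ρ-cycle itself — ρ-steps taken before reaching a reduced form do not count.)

D = 460, ⌊√D⌋ = 21
descent: ρ → (11,14,-6)  [lands on river]
river: ρ → (-6,10,15)
river: ρ → (15,20,-1)
river: ρ → (-1,20,15)
river: ρ → (15,10,-6)
river: ρ → (-6,14,11)
river: ρ → (11,8,-9)
river: ρ → (-9,10,10)
river: ρ → (10,10,-9)
river: ρ → (-9,8,11)
ρ-cycle length = 10 (tail of 1 descent step not counted)

10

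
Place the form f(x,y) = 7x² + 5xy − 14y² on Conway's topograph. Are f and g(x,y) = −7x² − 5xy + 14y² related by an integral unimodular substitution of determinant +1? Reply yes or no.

D₁ = 417, D₂ = 417
river cycle of f (length 18): (7, 19, -2), (-2, 17, 16), (16, 15, -3), (-3, 15, 16), (16, 17, -2), (-2, 19, 7), (7, 9, -12), (-12, 15, 4), (4, 17, -8), (-8, 15, 6), … (8 more)
river cycle of g (length 18): (-7, 9, 12), (12, 15, -4), (-4, 17, 8), (8, 15, -6), (-6, 9, 14), (14, 19, -1), (-1, 19, 14), (14, 9, -6), (-6, 15, 8), (8, 17, -4), … (8 more)
cycles differ ⇒ inequivalent

no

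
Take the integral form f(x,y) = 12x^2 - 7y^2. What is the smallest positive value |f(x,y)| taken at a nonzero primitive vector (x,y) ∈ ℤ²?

descent: ρ → (-7,14,5)  [lands on river]
river: ρ → (5,16,-4)
river: ρ → (-4,16,5)
river: ρ → (5,14,-7)
closes: descent 1, river 4
min |a| on river = 4

4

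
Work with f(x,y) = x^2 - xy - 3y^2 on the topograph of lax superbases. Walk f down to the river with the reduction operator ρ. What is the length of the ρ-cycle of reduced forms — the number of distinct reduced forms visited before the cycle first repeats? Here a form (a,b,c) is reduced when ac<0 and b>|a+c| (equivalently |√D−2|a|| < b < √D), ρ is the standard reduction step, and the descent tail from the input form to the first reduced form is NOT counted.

D = 13, ⌊√D⌋ = 3
descent: ρ → (-3,1,1)
descent: ρ → (1,3,-1)  [lands on river]
river: ρ → (-1,3,1)
ρ-cycle length = 2 (tail of 2 descent steps not counted)

2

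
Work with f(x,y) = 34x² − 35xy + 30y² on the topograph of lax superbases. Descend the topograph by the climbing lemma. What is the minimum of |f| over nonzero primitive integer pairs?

translate: b→33 (≡-35 mod 68), so (34,-35,30)→(34,33,29)
flip: (34,33,29)→(29,-33,34)
translate: b→25 (≡-33 mod 58), so (29,-33,34)→(29,25,30)
reduced (well bottom): (29,25,30) with a≤c, −a<b≤a
well minimum = a = 29

29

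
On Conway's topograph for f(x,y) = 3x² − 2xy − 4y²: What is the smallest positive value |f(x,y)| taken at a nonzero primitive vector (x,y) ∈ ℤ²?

descent: ρ → (-4,2,3)  [lands on river]
river: ρ → (3,4,-3)
river: ρ → (-3,2,4)
river: ρ → (4,6,-1)
river: ρ → (-1,6,4)
river: ρ → (4,2,-3)
river: ρ → (-3,4,3)
river: ρ → (3,2,-4)
river: ρ → (-4,6,1)
river: ρ → (1,6,-4)
closes: descent 1, river 10
min |a| on river = 1

1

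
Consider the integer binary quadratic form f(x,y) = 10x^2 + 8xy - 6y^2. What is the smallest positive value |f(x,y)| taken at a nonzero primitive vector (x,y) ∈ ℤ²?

river: ρ → (-6,16,2)
river: ρ → (2,16,-6)
river: ρ → (-6,8,10)
river: ρ → (10,12,-4)
river: ρ → (-4,12,10)
river: ρ → (10,8,-6)
closes: descent 0, river 6
min |a| on river = 2

2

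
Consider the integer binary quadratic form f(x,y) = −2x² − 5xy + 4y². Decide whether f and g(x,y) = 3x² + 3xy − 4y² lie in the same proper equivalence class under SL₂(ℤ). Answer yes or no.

D₁ = 57, D₂ = 57
river cycle of f (length 6): (4, 5, -2), (-2, 7, 1), (1, 7, -2), (-2, 5, 4), (4, 3, -3), (-3, 3, 4)
river cycle of g (length 6): (-4, 5, 2), (2, 7, -1), (-1, 7, 2), (2, 5, -4), (-4, 3, 3), (3, 3, -4)
cycles differ ⇒ inequivalent

no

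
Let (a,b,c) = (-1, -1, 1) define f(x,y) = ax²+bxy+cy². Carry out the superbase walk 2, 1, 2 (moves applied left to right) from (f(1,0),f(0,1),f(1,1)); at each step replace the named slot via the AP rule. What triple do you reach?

start (-1,1,-1) = (f(1,0),f(0,1),f(1,1))
replace slot 2: 2·((-1)+(-1)) − 1 = -5 → (-1,-5,-1)
replace slot 1: 2·((-5)+(-1)) − (-1) = -11 → (-11,-5,-1)
replace slot 2: 2·((-11)+(-1)) − (-5) = -19 → (-11,-19,-1)

-11,-19,-1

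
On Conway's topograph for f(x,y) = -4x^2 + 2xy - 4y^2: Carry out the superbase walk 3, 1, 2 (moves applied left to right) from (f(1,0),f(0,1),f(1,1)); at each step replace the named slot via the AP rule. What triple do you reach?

start (-4,-4,-6) = (f(1,0),f(0,1),f(1,1))
replace slot 3: 2·((-4)+(-4)) − (-6) = -10 → (-4,-4,-10)
replace slot 1: 2·((-4)+(-10)) − (-4) = -24 → (-24,-4,-10)
replace slot 2: 2·((-24)+(-10)) − (-4) = -64 → (-24,-64,-10)

-24,-64,-10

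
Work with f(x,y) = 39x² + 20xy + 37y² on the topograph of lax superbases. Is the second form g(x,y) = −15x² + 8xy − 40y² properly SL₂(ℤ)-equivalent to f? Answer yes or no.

D₁ = -5372, D₂ = -2336
discriminants differ ⇒ not SL₂(ℤ)-equivalent

no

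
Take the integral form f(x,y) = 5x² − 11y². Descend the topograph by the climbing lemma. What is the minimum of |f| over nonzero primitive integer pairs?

descent: ρ → (-11,0,5)
descent: ρ → (5,10,-6)  [lands on river]
river: ρ → (-6,14,1)
river: ρ → (1,14,-6)
river: ρ → (-6,10,5)
closes: descent 2, river 4
min |a| on river = 1

1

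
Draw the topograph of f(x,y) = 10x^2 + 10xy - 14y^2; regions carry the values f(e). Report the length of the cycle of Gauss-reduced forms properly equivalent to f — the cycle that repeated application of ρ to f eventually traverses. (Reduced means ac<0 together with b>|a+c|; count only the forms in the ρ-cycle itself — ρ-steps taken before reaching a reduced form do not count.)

D = 660, ⌊√D⌋ = 25
river: ρ → (-14,18,6)
river: ρ → (6,18,-14)
river: ρ → (-14,10,10)
river: ρ → (10,10,-14)
ρ-cycle length = 4 (tail of 0 descent steps not counted)

4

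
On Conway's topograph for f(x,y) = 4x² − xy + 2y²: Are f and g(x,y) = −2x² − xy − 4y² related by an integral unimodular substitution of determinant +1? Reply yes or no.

D₁ = -31, D₂ = -31
f: flip: (4,-1,2)→(2,1,4)
f: reduced (well bottom): (2,1,4) with a≤c, −a<b≤a
g is negative-definite; reduce −g:
−g: reduced (well bottom): (2,1,4) with a≤c, −a<b≤a
flip sign back: reduced form of g is (-2,-1,-4)
reduced forms (2, 1, 4) vs (-2, -1, -4) ⇒ inequivalent

no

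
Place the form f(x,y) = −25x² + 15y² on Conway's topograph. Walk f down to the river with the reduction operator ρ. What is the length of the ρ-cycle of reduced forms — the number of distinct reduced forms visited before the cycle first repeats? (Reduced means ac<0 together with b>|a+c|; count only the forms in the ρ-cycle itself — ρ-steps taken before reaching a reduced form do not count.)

D = 1500, ⌊√D⌋ = 38
descent: ρ → (15,30,-10)  [lands on river]
river: ρ → (-10,30,15)
ρ-cycle length = 2 (tail of 1 descent step not counted)

2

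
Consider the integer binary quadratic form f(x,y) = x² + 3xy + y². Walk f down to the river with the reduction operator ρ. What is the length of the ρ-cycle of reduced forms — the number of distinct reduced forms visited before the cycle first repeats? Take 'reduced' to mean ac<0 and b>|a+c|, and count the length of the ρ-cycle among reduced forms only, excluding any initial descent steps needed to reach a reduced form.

D = 5, ⌊√D⌋ = 2
descent: ρ → (1,1,-1)  [lands on river]
river: ρ → (-1,1,1)
ρ-cycle length = 2 (tail of 1 descent step not counted)

2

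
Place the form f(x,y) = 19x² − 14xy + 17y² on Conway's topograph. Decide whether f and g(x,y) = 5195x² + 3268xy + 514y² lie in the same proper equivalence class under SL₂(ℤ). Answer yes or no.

D₁ = -1096, D₂ = -1096
f: flip: (19,-14,17)→(17,14,19)
f: reduced (well bottom): (17,14,19) with a≤c, −a<b≤a
g: flip: (5195,3268,514)→(514,-3268,5195)
g: translate: b→-184 (≡-3268 mod 1028), so (514,-3268,5195)→(514,-184,17)
g: flip: (514,-184,17)→(17,184,514)
g: translate: b→14 (≡184 mod 34), so (17,184,514)→(17,14,19)
g: reduced (well bottom): (17,14,19) with a≤c, −a<b≤a
reduced forms (17, 14, 19) vs (17, 14, 19) ⇒ equivalent

yes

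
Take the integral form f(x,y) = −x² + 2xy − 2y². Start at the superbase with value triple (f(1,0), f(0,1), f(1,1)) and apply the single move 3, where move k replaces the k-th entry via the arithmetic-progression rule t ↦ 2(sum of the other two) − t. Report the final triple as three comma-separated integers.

start (-1,-2,-1) = (f(1,0),f(0,1),f(1,1))
replace slot 3: 2·((-1)+(-2)) − (-1) = -5 → (-1,-2,-5)

-1,-2,-5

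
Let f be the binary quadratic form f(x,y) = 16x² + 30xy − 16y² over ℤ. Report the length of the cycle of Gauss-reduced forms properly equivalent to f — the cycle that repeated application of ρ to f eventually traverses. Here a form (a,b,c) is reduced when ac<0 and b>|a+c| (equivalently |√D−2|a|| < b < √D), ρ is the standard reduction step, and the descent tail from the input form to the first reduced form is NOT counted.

D = 1924, ⌊√D⌋ = 43
river: ρ → (-16,34,12)
river: ρ → (12,38,-10)
river: ρ → (-10,42,4)
river: ρ → (4,38,-30)
river: ρ → (-30,22,12)
river: ρ → (12,26,-26)
river: ρ → (-26,26,12)
river: ρ → (12,22,-30)
river: ρ → (-30,38,4)
river: ρ → (4,42,-10)
river: ρ → (-10,38,12)
river: ρ → (12,34,-16)
river: ρ → (-16,30,16)
river: ρ → (16,34,-12)
river: ρ → (-12,38,10)
river: ρ → (10,42,-4)
river: ρ → (-4,38,30)
river: ρ → (30,22,-12)
river: ρ → (-12,26,26)
river: ρ → (26,26,-12)
river: ρ → (-12,22,30)
river: ρ → (30,38,-4)
river: ρ → (-4,42,10)
river: ρ → (10,38,-12)
river: ρ → (-12,34,16)
river: ρ → (16,30,-16)
ρ-cycle length = 26 (tail of 0 descent steps not counted)

26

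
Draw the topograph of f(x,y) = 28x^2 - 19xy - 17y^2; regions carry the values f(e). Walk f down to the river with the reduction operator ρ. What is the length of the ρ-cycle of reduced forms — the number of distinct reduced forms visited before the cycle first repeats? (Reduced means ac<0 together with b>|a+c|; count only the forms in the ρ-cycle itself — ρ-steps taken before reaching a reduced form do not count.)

D = 2265, ⌊√D⌋ = 47
descent: ρ → (-17,19,28)  [lands on river]
river: ρ → (28,37,-8)
river: ρ → (-8,43,13)
river: ρ → (13,35,-20)
river: ρ → (-20,45,3)
river: ρ → (3,45,-20)
river: ρ → (-20,35,13)
river: ρ → (13,43,-8)
river: ρ → (-8,37,28)
river: ρ → (28,19,-17)
river: ρ → (-17,15,30)
river: ρ → (30,45,-2)
river: ρ → (-2,47,7)
river: ρ → (7,37,-32)
river: ρ → (-32,27,12)
river: ρ → (12,45,-5)
river: ρ → (-5,45,12)
river: ρ → (12,27,-32)
river: ρ → (-32,37,7)
river: ρ → (7,47,-2)
river: ρ → (-2,45,30)
river: ρ → (30,15,-17)
ρ-cycle length = 22 (tail of 1 descent step not counted)

22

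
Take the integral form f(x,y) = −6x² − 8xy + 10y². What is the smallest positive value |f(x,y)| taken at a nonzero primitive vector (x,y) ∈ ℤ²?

descent: ρ → (10,8,-6)  [lands on river]
river: ρ → (-6,16,2)
river: ρ → (2,16,-6)
river: ρ → (-6,8,10)
river: ρ → (10,12,-4)
river: ρ → (-4,12,10)
closes: descent 1, river 6
min |a| on river = 2

2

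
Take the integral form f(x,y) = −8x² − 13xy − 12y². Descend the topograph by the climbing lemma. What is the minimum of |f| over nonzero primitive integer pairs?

translate: b→-3 (≡13 mod 16), so (8,13,12)→(8,-3,7)
flip: (8,-3,7)→(7,3,8)
reduced (well bottom): (7,3,8) with a≤c, −a<b≤a
well minimum |f| = |-7| = 7 (negative-definite)

7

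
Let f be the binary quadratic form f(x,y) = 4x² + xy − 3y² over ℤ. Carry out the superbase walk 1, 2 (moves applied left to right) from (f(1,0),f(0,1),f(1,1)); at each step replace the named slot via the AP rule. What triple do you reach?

start (4,-3,2) = (f(1,0),f(0,1),f(1,1))
replace slot 1: 2·((-3)+2) − 4 = -6 → (-6,-3,2)
replace slot 2: 2·((-6)+2) − (-3) = -5 → (-6,-5,2)

-6,-5,2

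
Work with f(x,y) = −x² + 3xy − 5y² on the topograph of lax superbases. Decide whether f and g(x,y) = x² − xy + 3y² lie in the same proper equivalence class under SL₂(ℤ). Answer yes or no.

D₁ = -11, D₂ = -11
f is negative-definite; reduce −f:
−f: translate: b→1 (≡-3 mod 2), so (1,-3,5)→(1,1,3)
−f: reduced (well bottom): (1,1,3) with a≤c, −a<b≤a
flip sign back: reduced form of f is (-1,-1,-3)
g: translate: b→1 (≡-1 mod 2), so (1,-1,3)→(1,1,3)
g: reduced (well bottom): (1,1,3) with a≤c, −a<b≤a
reduced forms (-1, -1, -3) vs (1, 1, 3) ⇒ inequivalent

no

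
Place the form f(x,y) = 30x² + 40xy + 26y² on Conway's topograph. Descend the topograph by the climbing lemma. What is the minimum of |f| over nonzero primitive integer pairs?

translate: b→-20 (≡40 mod 60), so (30,40,26)→(30,-20,16)
flip: (30,-20,16)→(16,20,30)
translate: b→-12 (≡20 mod 32), so (16,20,30)→(16,-12,26)
reduced (well bottom): (16,-12,26) with a≤c, −a<b≤a
well minimum = a = 16

16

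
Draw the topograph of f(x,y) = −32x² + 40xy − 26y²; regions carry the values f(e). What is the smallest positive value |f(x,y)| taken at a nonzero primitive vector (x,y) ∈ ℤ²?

translate: b→24 (≡-40 mod 64), so (32,-40,26)→(32,24,18)
flip: (32,24,18)→(18,-24,32)
translate: b→12 (≡-24 mod 36), so (18,-24,32)→(18,12,26)
reduced (well bottom): (18,12,26) with a≤c, −a<b≤a
well minimum |f| = |-18| = 18 (negative-definite)

18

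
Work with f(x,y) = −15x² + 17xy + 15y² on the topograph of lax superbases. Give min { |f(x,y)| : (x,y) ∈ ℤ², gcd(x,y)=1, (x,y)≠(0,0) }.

river: ρ → (15,13,-17)
river: ρ → (-17,21,11)
river: ρ → (11,23,-15)
river: ρ → (-15,7,19)
river: ρ → (19,31,-3)
river: ρ → (-3,29,29)
river: ρ → (29,29,-3)
river: ρ → (-3,31,19)
river: ρ → (19,7,-15)
river: ρ → (-15,23,11)
river: ρ → (11,21,-17)
river: ρ → (-17,13,15)
river: ρ → (15,17,-15)
river: ρ → (-15,13,17)
river: ρ → (17,21,-11)
river: ρ → (-11,23,15)
river: ρ → (15,7,-19)
river: ρ → (-19,31,3)
river: ρ → (3,29,-29)
river: ρ → (-29,29,3)
river: ρ → (3,31,-19)
river: ρ → (-19,7,15)
river: ρ → (15,23,-11)
river: ρ → (-11,21,17)
river: ρ → (17,13,-15)
river: ρ → (-15,17,15)
closes: descent 0, river 26
min |a| on river = 3

3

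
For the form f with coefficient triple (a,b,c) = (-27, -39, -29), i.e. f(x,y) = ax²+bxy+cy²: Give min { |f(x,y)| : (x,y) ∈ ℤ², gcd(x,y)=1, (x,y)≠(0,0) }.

translate: b→-15 (≡39 mod 54), so (27,39,29)→(27,-15,17)
flip: (27,-15,17)→(17,15,27)
reduced (well bottom): (17,15,27) with a≤c, −a<b≤a
well minimum |f| = |-17| = 17 (negative-definite)

17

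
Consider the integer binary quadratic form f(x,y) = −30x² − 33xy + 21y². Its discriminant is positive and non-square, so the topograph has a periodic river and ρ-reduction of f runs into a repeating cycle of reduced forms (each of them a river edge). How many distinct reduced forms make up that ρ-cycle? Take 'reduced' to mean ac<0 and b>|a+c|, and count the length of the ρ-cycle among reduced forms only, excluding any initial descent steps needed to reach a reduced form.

D = 3609, ⌊√D⌋ = 60
descent: ρ → (21,33,-30)  [lands on river]
river: ρ → (-30,27,24)
river: ρ → (24,21,-33)
river: ρ → (-33,45,12)
river: ρ → (12,51,-21)
river: ρ → (-21,33,30)
river: ρ → (30,27,-24)
river: ρ → (-24,21,33)
river: ρ → (33,45,-12)
river: ρ → (-12,51,21)
ρ-cycle length = 10 (tail of 1 descent step not counted)

10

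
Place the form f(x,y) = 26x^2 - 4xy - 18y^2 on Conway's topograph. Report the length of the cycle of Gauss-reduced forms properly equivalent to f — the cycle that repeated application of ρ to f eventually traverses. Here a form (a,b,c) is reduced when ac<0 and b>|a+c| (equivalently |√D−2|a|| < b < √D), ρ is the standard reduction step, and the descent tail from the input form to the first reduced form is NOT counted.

D = 1888, ⌊√D⌋ = 43
descent: ρ → (-18,40,4)  [lands on river]
river: ρ → (4,40,-18)
river: ρ → (-18,32,12)
river: ρ → (12,40,-6)
river: ρ → (-6,32,36)
river: ρ → (36,40,-2)
river: ρ → (-2,40,36)
river: ρ → (36,32,-6)
river: ρ → (-6,40,12)
river: ρ → (12,32,-18)
ρ-cycle length = 10 (tail of 1 descent step not counted)

10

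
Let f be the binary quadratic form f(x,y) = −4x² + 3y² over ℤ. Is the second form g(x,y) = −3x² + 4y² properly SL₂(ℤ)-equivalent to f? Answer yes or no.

D₁ = 48, D₂ = 48
river cycle of f (length 2): (3, 6, -1), (-1, 6, 3)
river cycle of g (length 2): (-3, 6, 1), (1, 6, -3)
cycles differ ⇒ inequivalent

no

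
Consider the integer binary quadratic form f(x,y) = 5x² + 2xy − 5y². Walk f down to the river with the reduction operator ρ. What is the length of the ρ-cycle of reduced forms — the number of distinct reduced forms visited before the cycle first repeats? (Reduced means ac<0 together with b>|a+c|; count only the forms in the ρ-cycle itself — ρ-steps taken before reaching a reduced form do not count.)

D = 104, ⌊√D⌋ = 10
river: ρ → (-5,8,2)
river: ρ → (2,8,-5)
river: ρ → (-5,2,5)
river: ρ → (5,8,-2)
river: ρ → (-2,8,5)
river: ρ → (5,2,-5)
ρ-cycle length = 6 (tail of 0 descent steps not counted)

6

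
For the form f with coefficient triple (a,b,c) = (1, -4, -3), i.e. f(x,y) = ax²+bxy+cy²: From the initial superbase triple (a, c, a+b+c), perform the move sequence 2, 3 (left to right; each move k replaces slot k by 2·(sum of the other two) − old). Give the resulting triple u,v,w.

start (1,-3,-6) = (f(1,0),f(0,1),f(1,1))
replace slot 2: 2·(1+(-6)) − (-3) = -7 → (1,-7,-6)
replace slot 3: 2·(1+(-7)) − (-6) = -6 → (1,-7,-6)

1,-7,-6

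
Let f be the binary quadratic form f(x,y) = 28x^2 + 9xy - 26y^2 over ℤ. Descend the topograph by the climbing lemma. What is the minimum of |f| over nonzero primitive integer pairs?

river: ρ → (-26,43,11)
river: ρ → (11,45,-22)
river: ρ → (-22,43,13)
river: ρ → (13,35,-34)
river: ρ → (-34,33,14)
river: ρ → (14,51,-7)
river: ρ → (-7,47,28)
river: ρ → (28,9,-26)
closes: descent 0, river 8
min |a| on river = 7

7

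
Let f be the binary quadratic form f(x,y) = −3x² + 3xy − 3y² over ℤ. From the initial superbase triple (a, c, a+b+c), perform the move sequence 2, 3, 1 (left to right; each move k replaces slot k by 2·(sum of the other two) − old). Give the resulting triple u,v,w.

start (-3,-3,-3) = (f(1,0),f(0,1),f(1,1))
replace slot 2: 2·((-3)+(-3)) − (-3) = -9 → (-3,-9,-3)
replace slot 3: 2·((-3)+(-9)) − (-3) = -21 → (-3,-9,-21)
replace slot 1: 2·((-9)+(-21)) − (-3) = -57 → (-57,-9,-21)

-57,-9,-21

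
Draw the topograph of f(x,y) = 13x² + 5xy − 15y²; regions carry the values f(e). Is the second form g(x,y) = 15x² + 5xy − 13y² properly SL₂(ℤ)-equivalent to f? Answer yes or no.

D₁ = 805, D₂ = 805
river cycle of f (length 8): (-15, 25, 3), (3, 23, -23), (-23, 23, 3), (3, 25, -15), (-15, 5, 13), (13, 21, -7), (-7, 21, 13), (13, 5, -15)
river cycle of g (length 8): (-13, 21, 7), (7, 21, -13), (-13, 5, 15), (15, 25, -3), (-3, 23, 23), (23, 23, -3), (-3, 25, 15), (15, 5, -13)
cycles differ ⇒ inequivalent

no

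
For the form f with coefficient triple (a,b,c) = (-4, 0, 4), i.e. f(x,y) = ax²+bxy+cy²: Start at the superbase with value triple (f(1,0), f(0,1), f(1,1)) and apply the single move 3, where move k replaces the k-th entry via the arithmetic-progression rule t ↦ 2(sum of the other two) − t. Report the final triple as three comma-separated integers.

start (-4,4,0) = (f(1,0),f(0,1),f(1,1))
replace slot 3: 2·((-4)+4) − 0 = 0 → (-4,4,0)

-4,4,0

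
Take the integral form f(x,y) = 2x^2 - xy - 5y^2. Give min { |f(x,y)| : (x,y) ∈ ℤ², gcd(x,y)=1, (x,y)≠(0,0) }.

descent: ρ → (-5,1,2)
descent: ρ → (2,3,-4)  [lands on river]
river: ρ → (-4,5,1)
river: ρ → (1,5,-4)
river: ρ → (-4,3,2)
river: ρ → (2,5,-2)
river: ρ → (-2,3,4)
river: ρ → (4,5,-1)
river: ρ → (-1,5,4)
river: ρ → (4,3,-2)
river: ρ → (-2,5,2)
closes: descent 2, river 10
min |a| on river = 1

1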